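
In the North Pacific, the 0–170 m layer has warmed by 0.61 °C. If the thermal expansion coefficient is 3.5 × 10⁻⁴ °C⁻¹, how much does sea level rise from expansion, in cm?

Δh = αΔT·H = 3.5×10⁻⁴ × 0.61 × 170 = 0.036295 m

about 3.63 cm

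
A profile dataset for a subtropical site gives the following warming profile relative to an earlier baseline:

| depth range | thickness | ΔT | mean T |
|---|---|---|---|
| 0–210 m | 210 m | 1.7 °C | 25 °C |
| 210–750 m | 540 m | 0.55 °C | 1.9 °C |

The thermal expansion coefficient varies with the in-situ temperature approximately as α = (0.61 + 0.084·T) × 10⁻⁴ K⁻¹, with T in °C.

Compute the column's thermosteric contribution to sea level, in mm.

Layer 1: α = (0.61 + 0.084×25)×10⁻⁴ = 2.71×10⁻⁴ K⁻¹
Layer 2: α = (0.61 + 0.084×1.9)×10⁻⁴ = 0.7696×10⁻⁴ K⁻¹
2.71×10⁻⁴ × 1.7 × 210 = 0.096747 m
0.55 × 0.7696×10⁻⁴ × 540 = 0.02285712 m
Δh = 0.096747 + 0.02285712 = 0.11960412 m ≈ 120 mm

120 mm of thermosteric rise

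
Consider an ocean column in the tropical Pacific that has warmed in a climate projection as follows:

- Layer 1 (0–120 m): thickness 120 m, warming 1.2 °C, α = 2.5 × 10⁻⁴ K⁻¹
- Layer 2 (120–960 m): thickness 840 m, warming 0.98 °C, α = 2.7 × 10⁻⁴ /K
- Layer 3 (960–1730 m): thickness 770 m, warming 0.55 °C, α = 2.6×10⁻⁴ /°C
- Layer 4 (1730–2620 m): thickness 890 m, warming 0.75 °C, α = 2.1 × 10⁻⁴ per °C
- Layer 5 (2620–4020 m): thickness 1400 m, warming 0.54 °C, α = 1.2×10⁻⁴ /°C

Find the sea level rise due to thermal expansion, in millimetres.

Δh = 599 mm

0–120 m: 120 × 2.5×10⁻⁴ × 1.2 = 0.03600 m
840 × 2.7×10⁻⁴ × 0.98 = 0.222264 m
960–1730 m: 0.55 × 770 × 2.6×10⁻⁴ = 0.11011 m
Layer 4: 2.1×10⁻⁴ × 890 × 0.75 = 0.140175 m
2620–4020 m: 0.54 × 1.2×10⁻⁴ × 1400 = 0.09072 m
Δh = 0.03600 + 0.222264 + 0.11011 + 0.140175 + 0.09072 = 0.599269 m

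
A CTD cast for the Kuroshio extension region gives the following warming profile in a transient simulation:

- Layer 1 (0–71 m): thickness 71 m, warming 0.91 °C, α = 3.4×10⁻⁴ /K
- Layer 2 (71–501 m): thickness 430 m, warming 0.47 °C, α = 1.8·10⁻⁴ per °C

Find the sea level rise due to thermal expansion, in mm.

58 mm of thermosteric rise

Layer 1: 3.4×10⁻⁴ × 71 × 0.91 = 0.0219674 m
71–501 m: 430 × 0.47 × 1.8×10⁻⁴ = 0.036378 m
Δh = 0.0219674 + 0.036378 = 0.0583454 m ≈ 58 mm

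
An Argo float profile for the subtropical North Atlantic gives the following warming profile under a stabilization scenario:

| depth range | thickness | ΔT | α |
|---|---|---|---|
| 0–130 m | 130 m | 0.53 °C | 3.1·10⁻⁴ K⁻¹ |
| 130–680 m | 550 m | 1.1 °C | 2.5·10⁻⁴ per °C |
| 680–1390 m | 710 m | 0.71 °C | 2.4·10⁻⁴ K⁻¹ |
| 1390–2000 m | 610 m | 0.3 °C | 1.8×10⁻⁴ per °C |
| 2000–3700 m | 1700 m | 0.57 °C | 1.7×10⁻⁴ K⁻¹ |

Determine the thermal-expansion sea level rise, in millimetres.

Layer 1: 3.1×10⁻⁴ × 130 × 0.53 = 0.021359 m
130–680 m: 550 × 1.1 × 2.5×10⁻⁴ = 0.15125 m
Layer 3: 0.71 × 2.4×10⁻⁴ × 710 = 0.120984 m
0.3 × 610 × 1.8×10⁻⁴ = 0.03294 m
2000–3700 m: 1.7×10⁻⁴ × 0.57 × 1700 = 0.16473 m
Δh = 0.021359 + 0.15125 + 0.120984 + 0.03294 + 0.16473 = 0.491263 m

Δh ≈ 490 mm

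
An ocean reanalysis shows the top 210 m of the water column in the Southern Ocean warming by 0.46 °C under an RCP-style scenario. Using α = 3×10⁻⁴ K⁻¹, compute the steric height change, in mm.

Δh = αΔT·H = 3×10⁻⁴ × 0.46 × 210 = 0.02898 m

29.0 mm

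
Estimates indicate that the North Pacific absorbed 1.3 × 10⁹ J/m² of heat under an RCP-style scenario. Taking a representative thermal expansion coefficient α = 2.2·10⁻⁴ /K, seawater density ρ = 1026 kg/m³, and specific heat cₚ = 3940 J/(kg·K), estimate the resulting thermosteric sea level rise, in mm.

Δh = αQ/(ρcₚ) = 2.2×10⁻⁴ × 1.3×10⁹ / (1026 × 3940) ≈ 0.070749 m

about 71 mm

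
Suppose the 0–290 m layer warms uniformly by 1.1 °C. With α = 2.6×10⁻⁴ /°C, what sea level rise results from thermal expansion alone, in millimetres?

Δh = αΔT·H = 2.6×10⁻⁴ × 1.1 × 290 = 0.08294 m

83 mm of thermosteric rise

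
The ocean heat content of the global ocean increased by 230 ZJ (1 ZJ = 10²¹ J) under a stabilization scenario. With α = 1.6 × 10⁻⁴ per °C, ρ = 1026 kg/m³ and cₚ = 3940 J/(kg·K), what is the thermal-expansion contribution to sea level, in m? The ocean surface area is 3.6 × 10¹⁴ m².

Per unit area: Q = 230×10²¹ / (3.6×10¹⁴) ≈ 6.389×10⁸ J/m²
Δh = αQ/(ρcₚ) = 1.6×10⁻⁴ × 6.389×10⁸ / (1026 × 3940) ≈ 0.025288 m

Δh = 0.0253 m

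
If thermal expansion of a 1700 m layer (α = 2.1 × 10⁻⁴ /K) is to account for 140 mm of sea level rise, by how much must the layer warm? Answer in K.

ΔT = Δh/(αH) = 0.14 / (2.1×10⁻⁴ × 1700) ≈ 0.3922 K

0.392 K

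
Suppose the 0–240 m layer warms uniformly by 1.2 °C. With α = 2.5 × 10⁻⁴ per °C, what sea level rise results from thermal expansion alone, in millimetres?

Δh ≈ 72.0 mm

Δh = αΔT·H = 2.5×10⁻⁴ × 1.2 × 240 = 0.07200 m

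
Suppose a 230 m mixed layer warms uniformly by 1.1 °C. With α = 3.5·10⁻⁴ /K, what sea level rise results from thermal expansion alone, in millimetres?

88.6 mm

Δh = αΔT·H = 3.5×10⁻⁴ × 1.1 × 230 = 0.08855 m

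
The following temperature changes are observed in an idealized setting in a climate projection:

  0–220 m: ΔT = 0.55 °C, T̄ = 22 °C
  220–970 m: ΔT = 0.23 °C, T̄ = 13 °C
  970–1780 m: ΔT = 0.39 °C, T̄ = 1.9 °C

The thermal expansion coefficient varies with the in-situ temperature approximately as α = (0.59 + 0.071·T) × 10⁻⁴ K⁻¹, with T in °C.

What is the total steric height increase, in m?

Layer 1: α = (0.59 + 0.071×22)×10⁻⁴ = 2.152×10⁻⁴ K⁻¹
Layer 2: α = (0.59 + 0.071×13)×10⁻⁴ = 1.513×10⁻⁴ K⁻¹
Layer 3: α = (0.59 + 0.071×1.9)×10⁻⁴ = 0.7249×10⁻⁴ K⁻¹
Layer 1: 2.152×10⁻⁴ × 220 × 0.55 = 0.0260392 m
0.23 × 1.513×10⁻⁴ × 750 = 0.02609925 m
970–1780 m: 0.7249×10⁻⁴ × 0.39 × 810 = 0.022899591 m
Δh = 0.0260392 + 0.02609925 + 0.022899591 = 0.075038041 m

about 0.0750 m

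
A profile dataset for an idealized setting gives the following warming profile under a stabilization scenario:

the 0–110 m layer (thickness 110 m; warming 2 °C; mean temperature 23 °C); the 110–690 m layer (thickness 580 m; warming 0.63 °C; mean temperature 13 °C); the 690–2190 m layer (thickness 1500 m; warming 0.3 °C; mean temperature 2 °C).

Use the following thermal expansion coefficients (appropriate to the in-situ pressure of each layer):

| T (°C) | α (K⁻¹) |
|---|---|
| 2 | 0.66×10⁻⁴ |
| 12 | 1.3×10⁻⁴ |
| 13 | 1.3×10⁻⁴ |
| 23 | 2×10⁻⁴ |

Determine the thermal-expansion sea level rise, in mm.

Δh ≈ 120 mm

Layer 1 at 23 °C → α = 2×10⁻⁴ K⁻¹
Layer 2 at 13 °C → α = 1.3×10⁻⁴ K⁻¹
Layer 3 at 2 °C → α = 0.66×10⁻⁴ K⁻¹
Layer 1: 110 × 2 × 2×10⁻⁴ = 0.04400 m
580 × 0.63 × 1.3×10⁻⁴ = 0.047502 m
0.66×10⁻⁴ × 0.3 × 1500 = 0.02970 m
Δh = 0.04400 + 0.047502 + 0.02970 = 0.121202 m ≈ 120 mm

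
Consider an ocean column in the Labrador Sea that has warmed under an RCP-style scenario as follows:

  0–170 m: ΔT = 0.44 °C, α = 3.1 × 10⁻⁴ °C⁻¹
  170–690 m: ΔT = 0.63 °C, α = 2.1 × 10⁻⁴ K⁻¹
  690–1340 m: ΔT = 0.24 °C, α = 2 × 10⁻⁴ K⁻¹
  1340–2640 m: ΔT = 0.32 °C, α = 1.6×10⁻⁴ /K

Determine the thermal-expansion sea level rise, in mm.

190 mm

3.1×10⁻⁴ × 170 × 0.44 = 0.023188 m
170–690 m: 0.63 × 2.1×10⁻⁴ × 520 = 0.068796 m
Layer 3: 650 × 2×10⁻⁴ × 0.24 = 0.03120 m
Layer 4: 0.32 × 1.6×10⁻⁴ × 1300 = 0.06656 m
Δh = 0.023188 + 0.068796 + 0.03120 + 0.06656 = 0.189744 m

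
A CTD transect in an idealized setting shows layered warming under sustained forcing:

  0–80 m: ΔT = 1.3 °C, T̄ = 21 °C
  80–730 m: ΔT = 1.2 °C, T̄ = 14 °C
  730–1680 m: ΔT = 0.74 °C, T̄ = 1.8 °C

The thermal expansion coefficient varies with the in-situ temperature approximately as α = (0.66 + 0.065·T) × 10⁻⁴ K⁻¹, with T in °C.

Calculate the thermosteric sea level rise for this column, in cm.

20 cm of thermosteric rise

Layer 1: α = (0.66 + 0.065×21)×10⁻⁴ = 2.025×10⁻⁴ K⁻¹
Layer 2: α = (0.66 + 0.065×14)×10⁻⁴ = 1.57×10⁻⁴ K⁻¹
Layer 3: α = (0.66 + 0.065×1.8)×10⁻⁴ = 0.777×10⁻⁴ K⁻¹
Layer 1: 80 × 2.025×10⁻⁴ × 1.3 = 0.02106 m
1.2 × 1.57×10⁻⁴ × 650 = 0.12246 m
0.74 × 0.777×10⁻⁴ × 950 = 0.0546231 m
Δh = 0.02106 + 0.12246 + 0.0546231 = 0.1981431 m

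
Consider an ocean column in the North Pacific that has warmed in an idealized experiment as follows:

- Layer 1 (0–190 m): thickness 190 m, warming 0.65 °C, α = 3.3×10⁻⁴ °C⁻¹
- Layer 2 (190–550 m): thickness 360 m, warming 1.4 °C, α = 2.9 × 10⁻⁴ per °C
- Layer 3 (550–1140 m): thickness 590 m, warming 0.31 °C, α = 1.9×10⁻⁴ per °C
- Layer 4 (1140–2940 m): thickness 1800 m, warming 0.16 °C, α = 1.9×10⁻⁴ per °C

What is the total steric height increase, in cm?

Layer 1: 0.65 × 3.3×10⁻⁴ × 190 = 0.040755 m
1.4 × 2.9×10⁻⁴ × 360 = 0.14616 m
1.9×10⁻⁴ × 590 × 0.31 = 0.034751 m
1140–2940 m: 0.16 × 1800 × 1.9×10⁻⁴ = 0.05472 m
Δh = 0.040755 + 0.14616 + 0.034751 + 0.05472 = 0.276386 m

Δh = 27.6 cm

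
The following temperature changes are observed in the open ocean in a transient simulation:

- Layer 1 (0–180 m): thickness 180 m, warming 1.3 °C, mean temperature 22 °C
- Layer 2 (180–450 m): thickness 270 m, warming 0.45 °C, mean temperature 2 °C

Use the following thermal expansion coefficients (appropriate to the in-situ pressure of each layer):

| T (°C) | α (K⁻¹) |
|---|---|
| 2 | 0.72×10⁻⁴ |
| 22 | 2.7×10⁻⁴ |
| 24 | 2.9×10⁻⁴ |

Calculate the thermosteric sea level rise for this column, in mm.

71.9 mm

Layer 1 at 22 °C → α = 2.7×10⁻⁴ K⁻¹
Layer 2 at 2 °C → α = 0.72×10⁻⁴ K⁻¹
Layer 1: 1.3 × 180 × 2.7×10⁻⁴ = 0.06318 m
180–450 m: 0.45 × 0.72×10⁻⁴ × 270 = 0.008748 m
Δh = 0.06318 + 0.008748 = 0.071928 m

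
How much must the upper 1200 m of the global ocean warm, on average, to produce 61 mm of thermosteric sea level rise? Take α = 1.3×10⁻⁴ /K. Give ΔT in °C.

ΔT = Δh/(αH) = 0.061 / (1.3×10⁻⁴ × 1200) ≈ 0.3910 °C

0.391 °C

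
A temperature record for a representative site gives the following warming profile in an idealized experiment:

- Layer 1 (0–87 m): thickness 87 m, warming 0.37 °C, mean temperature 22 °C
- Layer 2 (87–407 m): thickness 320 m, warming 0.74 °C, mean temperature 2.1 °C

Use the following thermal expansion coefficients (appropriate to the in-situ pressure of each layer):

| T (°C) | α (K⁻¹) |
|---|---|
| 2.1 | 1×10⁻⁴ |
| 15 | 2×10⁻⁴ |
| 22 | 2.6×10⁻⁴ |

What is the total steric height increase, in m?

about 0.0320 m

Layer 1 at 22 °C → α = 2.6×10⁻⁴ K⁻¹
Layer 2 at 2.1 °C → α = 1×10⁻⁴ K⁻¹
2.6×10⁻⁴ × 0.37 × 87 = 0.0083694 m
Layer 2: 1×10⁻⁴ × 0.74 × 320 = 0.02368 m
Δh = 0.0083694 + 0.02368 = 0.0320494 m ≈ 0.0320 m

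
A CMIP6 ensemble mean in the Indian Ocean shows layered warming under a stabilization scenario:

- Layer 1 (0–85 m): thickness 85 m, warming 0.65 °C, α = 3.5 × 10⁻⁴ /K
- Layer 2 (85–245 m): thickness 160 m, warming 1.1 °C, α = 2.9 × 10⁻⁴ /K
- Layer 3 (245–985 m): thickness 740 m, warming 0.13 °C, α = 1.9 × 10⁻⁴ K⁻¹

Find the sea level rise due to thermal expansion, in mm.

0–85 m: 3.5×10⁻⁴ × 0.65 × 85 = 0.0193375 m
85–245 m: 1.1 × 2.9×10⁻⁴ × 160 = 0.05104 m
Layer 3: 740 × 0.13 × 1.9×10⁻⁴ = 0.018278 m
Δh = 0.0193375 + 0.05104 + 0.018278 = 0.0886555 m ≈ 88.7 mm

about 88.7 mm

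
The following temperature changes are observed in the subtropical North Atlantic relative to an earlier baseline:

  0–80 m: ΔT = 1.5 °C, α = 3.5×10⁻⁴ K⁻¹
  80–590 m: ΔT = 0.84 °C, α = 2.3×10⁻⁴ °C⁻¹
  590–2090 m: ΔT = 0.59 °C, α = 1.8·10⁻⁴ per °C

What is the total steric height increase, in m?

0–80 m: 80 × 1.5 × 3.5×10⁻⁴ = 0.04200 m
80–590 m: 2.3×10⁻⁴ × 510 × 0.84 = 0.098532 m
1500 × 1.8×10⁻⁴ × 0.59 = 0.15930 m
Δh = 0.04200 + 0.098532 + 0.15930 = 0.299832 m ≈ 0.300 m

Δh = 0.300 m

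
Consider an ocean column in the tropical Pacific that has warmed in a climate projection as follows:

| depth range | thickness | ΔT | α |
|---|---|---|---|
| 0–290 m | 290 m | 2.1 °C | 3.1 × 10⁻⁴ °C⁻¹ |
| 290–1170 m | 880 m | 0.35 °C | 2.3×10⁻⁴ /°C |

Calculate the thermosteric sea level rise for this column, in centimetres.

290 × 3.1×10⁻⁴ × 2.1 = 0.18879 m
2.3×10⁻⁴ × 880 × 0.35 = 0.07084 m
Δh = 0.18879 + 0.07084 = 0.25963 m

26.0 cm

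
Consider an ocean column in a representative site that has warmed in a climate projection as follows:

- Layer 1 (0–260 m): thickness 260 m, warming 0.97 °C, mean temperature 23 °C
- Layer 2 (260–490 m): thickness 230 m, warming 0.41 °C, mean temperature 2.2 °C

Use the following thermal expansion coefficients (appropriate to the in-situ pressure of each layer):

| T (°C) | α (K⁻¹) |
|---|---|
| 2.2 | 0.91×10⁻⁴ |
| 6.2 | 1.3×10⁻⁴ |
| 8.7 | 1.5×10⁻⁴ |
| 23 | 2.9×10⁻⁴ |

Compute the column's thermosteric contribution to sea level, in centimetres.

Layer 1 at 23 °C → α = 2.9×10⁻⁴ K⁻¹
Layer 2 at 2.2 °C → α = 0.91×10⁻⁴ K⁻¹
0–260 m: 260 × 0.97 × 2.9×10⁻⁴ = 0.073138 m
Layer 2: 0.91×10⁻⁴ × 0.41 × 230 = 0.0085813 m
Δh = 0.073138 + 0.0085813 = 0.0817193 m ≈ 8.17 cm

8.17 cm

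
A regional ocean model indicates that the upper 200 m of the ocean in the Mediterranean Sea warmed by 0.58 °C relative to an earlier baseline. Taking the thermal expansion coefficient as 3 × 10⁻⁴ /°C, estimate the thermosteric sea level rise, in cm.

Δh = αΔT·H = 3×10⁻⁴ × 0.58 × 200 = 0.03480 m

3.48 cm of thermosteric rise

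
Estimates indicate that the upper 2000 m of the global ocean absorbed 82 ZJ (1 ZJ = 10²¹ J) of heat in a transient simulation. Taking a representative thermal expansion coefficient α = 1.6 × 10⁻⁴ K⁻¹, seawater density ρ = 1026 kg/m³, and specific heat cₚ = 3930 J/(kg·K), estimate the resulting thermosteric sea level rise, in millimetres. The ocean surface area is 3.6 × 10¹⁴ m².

Per unit area: Q = 82×10²¹ / (3.6×10¹⁴) ≈ 2.278×10⁸ J/m²
Δh = αQ/(ρcₚ) = 1.6×10⁻⁴ × 2.278×10⁸ / (1026 × 3930) ≈ 0.0090393 m

Δh = 9.0 mm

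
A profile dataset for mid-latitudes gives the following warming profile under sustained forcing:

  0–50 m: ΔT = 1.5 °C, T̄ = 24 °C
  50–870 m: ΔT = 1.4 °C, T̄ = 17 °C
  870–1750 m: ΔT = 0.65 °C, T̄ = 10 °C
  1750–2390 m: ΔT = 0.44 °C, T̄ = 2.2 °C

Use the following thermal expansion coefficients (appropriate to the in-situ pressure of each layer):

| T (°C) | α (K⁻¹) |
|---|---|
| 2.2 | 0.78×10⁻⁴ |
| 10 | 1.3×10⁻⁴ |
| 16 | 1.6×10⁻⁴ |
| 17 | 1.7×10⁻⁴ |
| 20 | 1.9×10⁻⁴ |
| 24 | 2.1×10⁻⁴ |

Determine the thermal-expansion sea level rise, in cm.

about 30.7 cm

Layer 1 at 24 °C → α = 2.1×10⁻⁴ K⁻¹
Layer 2 at 17 °C → α = 1.7×10⁻⁴ K⁻¹
Layer 3 at 10 °C → α = 1.3×10⁻⁴ K⁻¹
Layer 4 at 2.2 °C → α = 0.78×10⁻⁴ K⁻¹
Layer 1: 1.5 × 2.1×10⁻⁴ × 50 = 0.01575 m
Layer 2: 820 × 1.7×10⁻⁴ × 1.4 = 0.19516 m
Layer 3: 1.3×10⁻⁴ × 880 × 0.65 = 0.07436 m
0.78×10⁻⁴ × 0.44 × 640 = 0.0219648 m
Δh = 0.01575 + 0.19516 + 0.07436 + 0.0219648 = 0.3072348 m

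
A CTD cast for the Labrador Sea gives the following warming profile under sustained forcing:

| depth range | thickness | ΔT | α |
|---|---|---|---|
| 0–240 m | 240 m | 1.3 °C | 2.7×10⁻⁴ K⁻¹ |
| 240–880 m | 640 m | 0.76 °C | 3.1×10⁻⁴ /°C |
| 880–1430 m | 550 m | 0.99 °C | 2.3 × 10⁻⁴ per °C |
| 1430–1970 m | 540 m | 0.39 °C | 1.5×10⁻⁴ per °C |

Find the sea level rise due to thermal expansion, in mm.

0–240 m: 2.7×10⁻⁴ × 240 × 1.3 = 0.08424 m
Layer 2: 0.76 × 640 × 3.1×10⁻⁴ = 0.150784 m
2.3×10⁻⁴ × 0.99 × 550 = 0.125235 m
540 × 1.5×10⁻⁴ × 0.39 = 0.03159 m
Δh = 0.08424 + 0.150784 + 0.125235 + 0.03159 = 0.391849 m

Δh = 390 mm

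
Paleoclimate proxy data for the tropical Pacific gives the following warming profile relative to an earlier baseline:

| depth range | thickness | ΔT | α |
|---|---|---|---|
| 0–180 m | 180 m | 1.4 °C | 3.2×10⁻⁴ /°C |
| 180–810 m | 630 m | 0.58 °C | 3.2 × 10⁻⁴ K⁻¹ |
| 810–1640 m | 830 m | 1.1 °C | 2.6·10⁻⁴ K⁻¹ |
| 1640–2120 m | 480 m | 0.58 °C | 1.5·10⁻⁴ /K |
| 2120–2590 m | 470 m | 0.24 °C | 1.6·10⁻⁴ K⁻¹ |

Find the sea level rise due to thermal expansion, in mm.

Δh = 495 mm

180 × 3.2×10⁻⁴ × 1.4 = 0.08064 m
0.58 × 630 × 3.2×10⁻⁴ = 0.116928 m
Layer 3: 1.1 × 830 × 2.6×10⁻⁴ = 0.23738 m
Layer 4: 1.5×10⁻⁴ × 480 × 0.58 = 0.04176 m
0.24 × 470 × 1.6×10⁻⁴ = 0.018048 m
Δh = 0.08064 + 0.116928 + 0.23738 + 0.04176 + 0.018048 = 0.494756 m ≈ 495 mm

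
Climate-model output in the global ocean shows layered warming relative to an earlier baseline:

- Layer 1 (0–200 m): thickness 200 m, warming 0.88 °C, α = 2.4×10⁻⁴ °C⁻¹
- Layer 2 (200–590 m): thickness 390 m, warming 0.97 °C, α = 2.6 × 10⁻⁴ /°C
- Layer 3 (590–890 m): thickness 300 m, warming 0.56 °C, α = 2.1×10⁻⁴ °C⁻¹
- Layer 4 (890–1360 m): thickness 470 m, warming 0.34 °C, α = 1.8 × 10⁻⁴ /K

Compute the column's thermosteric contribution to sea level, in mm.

Layer 1: 0.88 × 2.4×10⁻⁴ × 200 = 0.04224 m
2.6×10⁻⁴ × 0.97 × 390 = 0.098358 m
Layer 3: 2.1×10⁻⁴ × 300 × 0.56 = 0.03528 m
Layer 4: 0.34 × 470 × 1.8×10⁻⁴ = 0.028764 m
Δh = 0.04224 + 0.098358 + 0.03528 + 0.028764 = 0.204642 m ≈ 205 mm

205 mm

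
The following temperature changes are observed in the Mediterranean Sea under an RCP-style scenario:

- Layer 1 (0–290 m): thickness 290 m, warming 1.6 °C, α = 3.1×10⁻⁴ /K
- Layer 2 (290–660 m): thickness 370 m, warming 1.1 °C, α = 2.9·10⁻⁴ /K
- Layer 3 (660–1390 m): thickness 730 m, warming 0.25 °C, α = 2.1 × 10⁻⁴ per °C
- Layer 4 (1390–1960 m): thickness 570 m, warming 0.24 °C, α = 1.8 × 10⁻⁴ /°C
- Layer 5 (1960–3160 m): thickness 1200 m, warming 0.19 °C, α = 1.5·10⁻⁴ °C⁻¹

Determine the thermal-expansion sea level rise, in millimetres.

0–290 m: 290 × 1.6 × 3.1×10⁻⁴ = 0.14384 m
Layer 2: 1.1 × 2.9×10⁻⁴ × 370 = 0.11803 m
2.1×10⁻⁴ × 730 × 0.25 = 0.038325 m
Layer 4: 0.24 × 570 × 1.8×10⁻⁴ = 0.024624 m
1960–3160 m: 1200 × 0.19 × 1.5×10⁻⁴ = 0.03420 m
Δh = 0.14384 + 0.11803 + 0.038325 + 0.024624 + 0.03420 = 0.359019 m

359 mm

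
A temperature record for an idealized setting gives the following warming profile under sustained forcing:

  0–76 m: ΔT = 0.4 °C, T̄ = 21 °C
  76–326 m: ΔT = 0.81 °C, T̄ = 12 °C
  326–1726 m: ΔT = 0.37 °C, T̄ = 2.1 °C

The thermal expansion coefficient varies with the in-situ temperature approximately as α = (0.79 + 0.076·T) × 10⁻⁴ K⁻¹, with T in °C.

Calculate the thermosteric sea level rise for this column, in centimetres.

Layer 1: α = (0.79 + 0.076×21)×10⁻⁴ = 2.386×10⁻⁴ K⁻¹
Layer 2: α = (0.79 + 0.076×12)×10⁻⁴ = 1.702×10⁻⁴ K⁻¹
Layer 3: α = (0.79 + 0.076×2.1)×10⁻⁴ = 0.9496×10⁻⁴ K⁻¹
0–76 m: 76 × 0.4 × 2.386×10⁻⁴ = 0.00725344 m
Layer 2: 1.702×10⁻⁴ × 0.81 × 250 = 0.0344655 m
Layer 3: 0.9496×10⁻⁴ × 0.37 × 1400 = 0.04918928 m
Δh = 0.00725344 + 0.0344655 + 0.04918928 = 0.09090822 m ≈ 9.09 cm

9.09 cm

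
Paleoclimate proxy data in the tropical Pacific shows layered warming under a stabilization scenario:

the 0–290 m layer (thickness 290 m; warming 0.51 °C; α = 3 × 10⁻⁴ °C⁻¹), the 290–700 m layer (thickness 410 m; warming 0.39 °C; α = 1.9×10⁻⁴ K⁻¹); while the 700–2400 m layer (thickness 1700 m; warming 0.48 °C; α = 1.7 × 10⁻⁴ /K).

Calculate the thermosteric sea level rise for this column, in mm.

0–290 m: 290 × 0.51 × 3×10⁻⁴ = 0.04437 m
290–700 m: 410 × 1.9×10⁻⁴ × 0.39 = 0.030381 m
0.48 × 1.7×10⁻⁴ × 1700 = 0.13872 m
Δh = 0.04437 + 0.030381 + 0.13872 = 0.213471 m ≈ 213 mm

213 mm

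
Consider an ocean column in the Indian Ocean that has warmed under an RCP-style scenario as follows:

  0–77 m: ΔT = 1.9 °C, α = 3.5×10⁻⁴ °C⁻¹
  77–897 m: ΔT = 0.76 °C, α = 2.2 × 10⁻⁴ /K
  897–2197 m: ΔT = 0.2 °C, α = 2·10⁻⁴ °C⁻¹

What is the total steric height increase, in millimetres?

240 mm

3.5×10⁻⁴ × 77 × 1.9 = 0.051205 m
77–897 m: 2.2×10⁻⁴ × 0.76 × 820 = 0.137104 m
897–2197 m: 2×10⁻⁴ × 0.2 × 1300 = 0.05200 m
Δh = 0.051205 + 0.137104 + 0.05200 = 0.240309 m ≈ 240 mm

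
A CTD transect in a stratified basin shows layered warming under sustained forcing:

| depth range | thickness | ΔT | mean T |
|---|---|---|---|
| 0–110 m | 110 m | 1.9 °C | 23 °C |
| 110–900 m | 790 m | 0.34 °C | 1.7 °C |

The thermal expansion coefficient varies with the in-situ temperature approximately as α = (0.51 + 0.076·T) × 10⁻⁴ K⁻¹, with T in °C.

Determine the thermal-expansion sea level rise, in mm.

Layer 1: α = (0.51 + 0.076×23)×10⁻⁴ = 2.258×10⁻⁴ K⁻¹
Layer 2: α = (0.51 + 0.076×1.7)×10⁻⁴ = 0.6392×10⁻⁴ K⁻¹
1.9 × 2.258×10⁻⁴ × 110 = 0.0471922 m
0.6392×10⁻⁴ × 790 × 0.34 = 0.017168912 m
Δh = 0.0471922 + 0.017168912 = 0.064361112 m

Δh ≈ 64.4 mm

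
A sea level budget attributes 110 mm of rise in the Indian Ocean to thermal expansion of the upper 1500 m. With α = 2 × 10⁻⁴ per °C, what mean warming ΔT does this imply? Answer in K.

ΔT ≈ 0.367 K

ΔT = Δh/(αH) = 0.11 / (2×10⁻⁴ × 1500) ≈ 0.3667 K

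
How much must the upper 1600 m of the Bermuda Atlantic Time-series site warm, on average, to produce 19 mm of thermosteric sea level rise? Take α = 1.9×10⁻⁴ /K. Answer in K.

ΔT = Δh/(αH) = 0.019 / (1.9×10⁻⁴ × 1600) = 0.06250 K

about 0.0625 K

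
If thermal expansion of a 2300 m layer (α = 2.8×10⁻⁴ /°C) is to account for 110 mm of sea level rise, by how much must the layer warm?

ΔT = Δh/(αH) = 0.11 / (2.8×10⁻⁴ × 2300) ≈ 0.1708 K

about 0.171 K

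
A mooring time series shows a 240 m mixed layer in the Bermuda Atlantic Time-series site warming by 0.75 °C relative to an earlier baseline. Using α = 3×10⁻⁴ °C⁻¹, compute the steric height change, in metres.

0.0540 m

Δh = αΔT·H = 3×10⁻⁴ × 0.75 × 240 = 0.05400 m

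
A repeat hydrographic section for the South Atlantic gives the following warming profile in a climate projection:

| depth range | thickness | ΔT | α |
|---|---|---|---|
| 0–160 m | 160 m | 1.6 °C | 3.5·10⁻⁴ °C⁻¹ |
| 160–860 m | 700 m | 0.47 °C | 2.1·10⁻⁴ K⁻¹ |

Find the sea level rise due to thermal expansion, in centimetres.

Δh = 15.9 cm

160 × 1.6 × 3.5×10⁻⁴ = 0.08960 m
160–860 m: 700 × 2.1×10⁻⁴ × 0.47 = 0.06909 m
Δh = 0.08960 + 0.06909 = 0.15869 m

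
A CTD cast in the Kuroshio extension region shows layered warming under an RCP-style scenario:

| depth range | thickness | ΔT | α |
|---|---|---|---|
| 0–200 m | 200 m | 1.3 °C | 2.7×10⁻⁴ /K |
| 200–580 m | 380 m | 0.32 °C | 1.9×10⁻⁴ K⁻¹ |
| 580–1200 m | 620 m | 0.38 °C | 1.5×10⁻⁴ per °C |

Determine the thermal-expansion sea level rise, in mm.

1.3 × 200 × 2.7×10⁻⁴ = 0.07020 m
1.9×10⁻⁴ × 380 × 0.32 = 0.023104 m
0.38 × 1.5×10⁻⁴ × 620 = 0.03534 m
Δh = 0.07020 + 0.023104 + 0.03534 = 0.128644 m

129 mm of thermosteric rise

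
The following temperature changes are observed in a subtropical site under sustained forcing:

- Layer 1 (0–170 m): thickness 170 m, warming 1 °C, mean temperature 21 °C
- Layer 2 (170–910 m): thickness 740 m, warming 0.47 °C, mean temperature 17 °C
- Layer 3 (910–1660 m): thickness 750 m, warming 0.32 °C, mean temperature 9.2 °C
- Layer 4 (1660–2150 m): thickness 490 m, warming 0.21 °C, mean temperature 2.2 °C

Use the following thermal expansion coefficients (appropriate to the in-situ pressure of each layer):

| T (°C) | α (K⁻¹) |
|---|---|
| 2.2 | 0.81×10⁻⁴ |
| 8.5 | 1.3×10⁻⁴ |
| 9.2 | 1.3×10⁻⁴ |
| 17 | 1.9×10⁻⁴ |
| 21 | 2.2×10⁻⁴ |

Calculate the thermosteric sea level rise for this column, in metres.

Layer 1 at 21 °C → α = 2.2×10⁻⁴ K⁻¹
Layer 2 at 17 °C → α = 1.9×10⁻⁴ K⁻¹
Layer 3 at 9.2 °C → α = 1.3×10⁻⁴ K⁻¹
Layer 4 at 2.2 °C → α = 0.81×10⁻⁴ K⁻¹
0–170 m: 170 × 1 × 2.2×10⁻⁴ = 0.03740 m
0.47 × 1.9×10⁻⁴ × 740 = 0.066082 m
1.3×10⁻⁴ × 750 × 0.32 = 0.03120 m
1660–2150 m: 490 × 0.81×10⁻⁴ × 0.21 = 0.0083349 m
Δh = 0.03740 + 0.066082 + 0.03120 + 0.0083349 = 0.1430169 m ≈ 0.143 m

0.143 m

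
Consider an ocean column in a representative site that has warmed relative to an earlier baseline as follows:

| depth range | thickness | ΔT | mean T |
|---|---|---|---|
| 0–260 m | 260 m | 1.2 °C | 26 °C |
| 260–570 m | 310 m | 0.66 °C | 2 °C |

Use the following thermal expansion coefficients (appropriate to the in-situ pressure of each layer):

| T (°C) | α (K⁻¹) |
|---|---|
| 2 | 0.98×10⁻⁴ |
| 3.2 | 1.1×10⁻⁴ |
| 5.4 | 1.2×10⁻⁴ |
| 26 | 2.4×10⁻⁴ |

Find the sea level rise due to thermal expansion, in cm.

9.5 cm

Layer 1 at 26 °C → α = 2.4×10⁻⁴ K⁻¹
Layer 2 at 2 °C → α = 0.98×10⁻⁴ K⁻¹
Layer 1: 2.4×10⁻⁴ × 1.2 × 260 = 0.07488 m
0.66 × 0.98×10⁻⁴ × 310 = 0.0200508 m
Δh = 0.07488 + 0.0200508 = 0.0949308 m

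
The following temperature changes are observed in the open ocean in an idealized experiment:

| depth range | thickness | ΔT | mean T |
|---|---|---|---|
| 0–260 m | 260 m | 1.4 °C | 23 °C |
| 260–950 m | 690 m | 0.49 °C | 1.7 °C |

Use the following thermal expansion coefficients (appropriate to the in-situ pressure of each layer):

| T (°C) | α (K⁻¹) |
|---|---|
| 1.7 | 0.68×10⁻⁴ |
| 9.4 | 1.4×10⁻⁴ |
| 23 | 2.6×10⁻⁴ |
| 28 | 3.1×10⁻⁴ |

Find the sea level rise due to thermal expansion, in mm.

Layer 1 at 23 °C → α = 2.6×10⁻⁴ K⁻¹
Layer 2 at 1.7 °C → α = 0.68×10⁻⁴ K⁻¹
1.4 × 2.6×10⁻⁴ × 260 = 0.09464 m
260–950 m: 0.68×10⁻⁴ × 690 × 0.49 = 0.0229908 m
Δh = 0.09464 + 0.0229908 = 0.1176308 m ≈ 120 mm

about 120 mm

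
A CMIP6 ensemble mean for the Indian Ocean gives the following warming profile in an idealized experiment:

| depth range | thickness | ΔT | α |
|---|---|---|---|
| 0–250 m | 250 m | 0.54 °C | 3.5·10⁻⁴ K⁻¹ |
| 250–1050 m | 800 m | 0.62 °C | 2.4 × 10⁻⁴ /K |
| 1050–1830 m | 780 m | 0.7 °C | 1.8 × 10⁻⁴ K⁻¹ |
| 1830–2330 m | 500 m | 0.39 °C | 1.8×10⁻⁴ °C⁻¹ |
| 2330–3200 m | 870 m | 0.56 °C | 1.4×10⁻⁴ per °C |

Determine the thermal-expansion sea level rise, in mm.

about 370 mm

250 × 0.54 × 3.5×10⁻⁴ = 0.04725 m
250–1050 m: 800 × 0.62 × 2.4×10⁻⁴ = 0.11904 m
Layer 3: 0.7 × 780 × 1.8×10⁻⁴ = 0.09828 m
0.39 × 500 × 1.8×10⁻⁴ = 0.03510 m
Layer 5: 0.56 × 870 × 1.4×10⁻⁴ = 0.068208 m
Δh = 0.04725 + 0.11904 + 0.09828 + 0.03510 + 0.068208 = 0.367878 m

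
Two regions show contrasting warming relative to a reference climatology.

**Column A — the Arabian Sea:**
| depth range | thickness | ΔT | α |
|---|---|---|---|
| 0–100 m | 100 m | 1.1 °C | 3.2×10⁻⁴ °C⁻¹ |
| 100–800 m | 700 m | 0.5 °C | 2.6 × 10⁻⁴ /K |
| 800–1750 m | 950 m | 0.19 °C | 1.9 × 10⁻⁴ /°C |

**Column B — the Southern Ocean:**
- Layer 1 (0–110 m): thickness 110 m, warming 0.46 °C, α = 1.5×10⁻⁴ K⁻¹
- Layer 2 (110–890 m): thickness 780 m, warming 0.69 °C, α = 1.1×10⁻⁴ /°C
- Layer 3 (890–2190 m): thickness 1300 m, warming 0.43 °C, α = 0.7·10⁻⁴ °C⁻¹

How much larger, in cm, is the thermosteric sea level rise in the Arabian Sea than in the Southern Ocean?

A 0–100 m: 1.1 × 3.2×10⁻⁴ × 100 = 0.03520 m
A 100–800 m: 2.6×10⁻⁴ × 0.5 × 700 = 0.09100 m
A Layer 3: 1.9×10⁻⁴ × 950 × 0.19 = 0.034295 m
A total: 0.160495 m
B 0–110 m: 0.46 × 110 × 1.5×10⁻⁴ = 0.00759 m
B 110–890 m: 780 × 0.69 × 1.1×10⁻⁴ = 0.059202 m
B 0.7×10⁻⁴ × 0.43 × 1300 = 0.03913 m
B total: 0.105922 m
Difference: 0.160495 − 0.105922 = 0.054573 m

Δh_A − Δh_B ≈ 5.46 cm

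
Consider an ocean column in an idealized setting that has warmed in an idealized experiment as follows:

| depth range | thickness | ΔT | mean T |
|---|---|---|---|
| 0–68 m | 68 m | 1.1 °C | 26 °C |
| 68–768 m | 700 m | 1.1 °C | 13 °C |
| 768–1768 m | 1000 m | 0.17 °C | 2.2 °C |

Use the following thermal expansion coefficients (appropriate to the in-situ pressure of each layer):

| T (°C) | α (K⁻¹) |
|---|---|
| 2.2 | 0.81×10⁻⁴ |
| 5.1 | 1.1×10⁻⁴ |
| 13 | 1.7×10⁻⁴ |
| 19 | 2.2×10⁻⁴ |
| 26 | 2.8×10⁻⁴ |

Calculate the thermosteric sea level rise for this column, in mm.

Layer 1 at 26 °C → α = 2.8×10⁻⁴ K⁻¹
Layer 2 at 13 °C → α = 1.7×10⁻⁴ K⁻¹
Layer 3 at 2.2 °C → α = 0.81×10⁻⁴ K⁻¹
0–68 m: 1.1 × 68 × 2.8×10⁻⁴ = 0.020944 m
Layer 2: 700 × 1.7×10⁻⁴ × 1.1 = 0.13090 m
0.17 × 1000 × 0.81×10⁻⁴ = 0.01377 m
Δh = 0.020944 + 0.13090 + 0.01377 = 0.165614 m ≈ 170 mm

170 mm of thermosteric rise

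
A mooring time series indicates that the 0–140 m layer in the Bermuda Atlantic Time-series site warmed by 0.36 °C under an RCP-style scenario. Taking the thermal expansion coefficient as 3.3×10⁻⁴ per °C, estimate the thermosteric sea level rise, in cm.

Δh = αΔT·H = 3.3×10⁻⁴ × 0.36 × 140 = 0.016632 m

1.7 cm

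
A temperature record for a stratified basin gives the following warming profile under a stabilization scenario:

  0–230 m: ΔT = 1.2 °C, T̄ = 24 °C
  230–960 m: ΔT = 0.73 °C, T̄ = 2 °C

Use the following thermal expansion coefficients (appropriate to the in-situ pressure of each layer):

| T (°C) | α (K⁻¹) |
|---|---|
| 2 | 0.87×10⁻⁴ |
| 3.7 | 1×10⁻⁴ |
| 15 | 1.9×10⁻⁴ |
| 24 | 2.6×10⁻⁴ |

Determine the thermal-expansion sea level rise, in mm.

about 118 mm

Layer 1 at 24 °C → α = 2.6×10⁻⁴ K⁻¹
Layer 2 at 2 °C → α = 0.87×10⁻⁴ K⁻¹
1.2 × 230 × 2.6×10⁻⁴ = 0.07176 m
230–960 m: 0.87×10⁻⁴ × 0.73 × 730 = 0.0463623 m
Δh = 0.07176 + 0.0463623 = 0.1181223 m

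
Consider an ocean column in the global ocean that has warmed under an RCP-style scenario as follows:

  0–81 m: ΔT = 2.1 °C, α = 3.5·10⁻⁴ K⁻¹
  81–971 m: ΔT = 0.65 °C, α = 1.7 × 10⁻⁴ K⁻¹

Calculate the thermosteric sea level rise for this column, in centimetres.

3.5×10⁻⁴ × 2.1 × 81 = 0.059535 m
890 × 1.7×10⁻⁴ × 0.65 = 0.098345 m
Δh = 0.059535 + 0.098345 = 0.15788 m

Δh ≈ 15.8 cm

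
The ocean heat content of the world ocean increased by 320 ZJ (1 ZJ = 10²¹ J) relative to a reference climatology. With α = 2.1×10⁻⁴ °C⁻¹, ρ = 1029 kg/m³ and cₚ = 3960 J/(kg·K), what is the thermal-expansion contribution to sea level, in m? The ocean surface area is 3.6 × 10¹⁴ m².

Per unit area: Q = 320×10²¹ / (3.6×10¹⁴) ≈ 8.889×10⁸ J/m²
Δh = αQ/(ρcₚ) = 2.1×10⁻⁴ × 8.889×10⁸ / (1029 × 3960) ≈ 0.04581 m

0.0458 m of thermosteric rise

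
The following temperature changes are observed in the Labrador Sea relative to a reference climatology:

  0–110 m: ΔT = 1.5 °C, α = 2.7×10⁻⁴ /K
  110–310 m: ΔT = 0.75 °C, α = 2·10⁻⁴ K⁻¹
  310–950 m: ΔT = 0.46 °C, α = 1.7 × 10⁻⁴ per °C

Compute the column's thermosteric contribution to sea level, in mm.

0–110 m: 2.7×10⁻⁴ × 110 × 1.5 = 0.04455 m
Layer 2: 0.75 × 200 × 2×10⁻⁴ = 0.03000 m
640 × 0.46 × 1.7×10⁻⁴ = 0.050048 m
Δh = 0.04455 + 0.03000 + 0.050048 = 0.124598 m

about 125 mm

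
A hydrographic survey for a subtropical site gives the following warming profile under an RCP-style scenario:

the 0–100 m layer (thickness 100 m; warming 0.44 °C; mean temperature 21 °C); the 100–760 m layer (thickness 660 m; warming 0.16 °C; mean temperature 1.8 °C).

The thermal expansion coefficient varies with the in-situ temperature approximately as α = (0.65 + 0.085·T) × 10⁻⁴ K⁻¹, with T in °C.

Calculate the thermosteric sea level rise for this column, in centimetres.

about 1.92 cm

Layer 1: α = (0.65 + 0.085×21)×10⁻⁴ = 2.435×10⁻⁴ K⁻¹
Layer 2: α = (0.65 + 0.085×1.8)×10⁻⁴ = 0.803×10⁻⁴ K⁻¹
2.435×10⁻⁴ × 0.44 × 100 = 0.010714 m
100–760 m: 0.16 × 0.803×10⁻⁴ × 660 = 0.00847968 m
Δh = 0.010714 + 0.00847968 = 0.01919368 m ≈ 1.92 cm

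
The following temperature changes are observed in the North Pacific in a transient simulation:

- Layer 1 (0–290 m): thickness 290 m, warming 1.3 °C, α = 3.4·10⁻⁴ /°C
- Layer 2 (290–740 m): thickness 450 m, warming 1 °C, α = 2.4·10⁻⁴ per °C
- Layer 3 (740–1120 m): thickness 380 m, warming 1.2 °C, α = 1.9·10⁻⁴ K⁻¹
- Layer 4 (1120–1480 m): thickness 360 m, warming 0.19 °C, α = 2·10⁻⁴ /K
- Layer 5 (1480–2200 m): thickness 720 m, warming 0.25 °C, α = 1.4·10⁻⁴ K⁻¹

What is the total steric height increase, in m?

290 × 3.4×10⁻⁴ × 1.3 = 0.12818 m
450 × 1 × 2.4×10⁻⁴ = 0.10800 m
Layer 3: 1.2 × 1.9×10⁻⁴ × 380 = 0.08664 m
1120–1480 m: 2×10⁻⁴ × 0.19 × 360 = 0.01368 m
1480–2200 m: 1.4×10⁻⁴ × 720 × 0.25 = 0.02520 m
Δh = 0.12818 + 0.10800 + 0.08664 + 0.01368 + 0.02520 = 0.36170 m ≈ 0.36 m

about 0.36 m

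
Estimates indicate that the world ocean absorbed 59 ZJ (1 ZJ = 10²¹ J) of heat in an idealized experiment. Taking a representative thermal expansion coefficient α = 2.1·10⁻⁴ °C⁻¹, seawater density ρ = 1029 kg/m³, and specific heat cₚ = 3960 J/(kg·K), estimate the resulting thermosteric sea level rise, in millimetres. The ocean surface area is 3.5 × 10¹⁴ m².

Δh = 8.69 mm

Per unit area: Q = 59×10²¹ / (3.5×10¹⁴) ≈ 1.686×10⁸ J/m²
Δh = αQ/(ρcₚ) = 2.1×10⁻⁴ × 1.686×10⁸ / (1029 × 3960) ≈ 0.0086889 m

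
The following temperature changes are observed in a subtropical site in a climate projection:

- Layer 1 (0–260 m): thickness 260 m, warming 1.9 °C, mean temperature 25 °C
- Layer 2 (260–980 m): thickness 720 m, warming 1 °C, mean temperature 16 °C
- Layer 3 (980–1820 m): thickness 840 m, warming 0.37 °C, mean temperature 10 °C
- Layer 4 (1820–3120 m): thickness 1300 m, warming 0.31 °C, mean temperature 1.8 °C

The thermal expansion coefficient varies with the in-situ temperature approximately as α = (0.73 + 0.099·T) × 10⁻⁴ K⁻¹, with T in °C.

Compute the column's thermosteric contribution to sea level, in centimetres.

Layer 1: α = (0.73 + 0.099×25)×10⁻⁴ = 3.205×10⁻⁴ K⁻¹
Layer 2: α = (0.73 + 0.099×16)×10⁻⁴ = 2.314×10⁻⁴ K⁻¹
Layer 3: α = (0.73 + 0.099×10)×10⁻⁴ = 1.72×10⁻⁴ K⁻¹
Layer 4: α = (0.73 + 0.099×1.8)×10⁻⁴ = 0.9082×10⁻⁴ K⁻¹
Layer 1: 1.9 × 3.205×10⁻⁴ × 260 = 0.158327 m
2.314×10⁻⁴ × 720 × 1 = 0.166608 m
Layer 3: 1.72×10⁻⁴ × 840 × 0.37 = 0.0534576 m
1300 × 0.31 × 0.9082×10⁻⁴ = 0.03660046 m
Δh = 0.158327 + 0.166608 + 0.0534576 + 0.03660046 = 0.41499306 m

about 41.5 cm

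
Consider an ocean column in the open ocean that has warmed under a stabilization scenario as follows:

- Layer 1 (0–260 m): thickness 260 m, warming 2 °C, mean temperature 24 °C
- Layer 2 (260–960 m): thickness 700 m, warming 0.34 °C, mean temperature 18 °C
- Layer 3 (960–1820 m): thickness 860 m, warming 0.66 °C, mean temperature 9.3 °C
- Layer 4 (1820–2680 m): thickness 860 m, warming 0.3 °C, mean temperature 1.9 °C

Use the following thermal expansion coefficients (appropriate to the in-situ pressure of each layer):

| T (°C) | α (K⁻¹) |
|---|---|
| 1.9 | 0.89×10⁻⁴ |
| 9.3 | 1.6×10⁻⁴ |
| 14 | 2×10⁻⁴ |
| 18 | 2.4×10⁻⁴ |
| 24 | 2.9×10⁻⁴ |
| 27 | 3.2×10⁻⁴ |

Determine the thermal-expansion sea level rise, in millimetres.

Layer 1 at 24 °C → α = 2.9×10⁻⁴ K⁻¹
Layer 2 at 18 °C → α = 2.4×10⁻⁴ K⁻¹
Layer 3 at 9.3 °C → α = 1.6×10⁻⁴ K⁻¹
Layer 4 at 1.9 °C → α = 0.89×10⁻⁴ K⁻¹
260 × 2.9×10⁻⁴ × 2 = 0.15080 m
700 × 0.34 × 2.4×10⁻⁴ = 0.05712 m
Layer 3: 860 × 0.66 × 1.6×10⁻⁴ = 0.090816 m
Layer 4: 0.3 × 0.89×10⁻⁴ × 860 = 0.022962 m
Δh = 0.15080 + 0.05712 + 0.090816 + 0.022962 = 0.321698 m

322 mm of thermosteric rise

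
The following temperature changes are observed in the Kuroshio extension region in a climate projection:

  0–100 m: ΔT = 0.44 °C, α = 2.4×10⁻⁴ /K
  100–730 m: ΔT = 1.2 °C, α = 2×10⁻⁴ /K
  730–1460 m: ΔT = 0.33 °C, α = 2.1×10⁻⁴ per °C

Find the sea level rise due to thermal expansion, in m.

Layer 1: 2.4×10⁻⁴ × 0.44 × 100 = 0.01056 m
100–730 m: 630 × 1.2 × 2×10⁻⁴ = 0.15120 m
Layer 3: 0.33 × 2.1×10⁻⁴ × 730 = 0.050589 m
Δh = 0.01056 + 0.15120 + 0.050589 = 0.212349 m

Δh ≈ 0.21 m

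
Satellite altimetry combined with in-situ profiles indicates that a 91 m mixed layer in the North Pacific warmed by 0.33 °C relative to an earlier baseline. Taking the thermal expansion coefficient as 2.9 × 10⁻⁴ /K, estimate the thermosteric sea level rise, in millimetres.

about 8.71 mm

Δh = αΔT·H = 2.9×10⁻⁴ × 0.33 × 91 = 0.0087087 m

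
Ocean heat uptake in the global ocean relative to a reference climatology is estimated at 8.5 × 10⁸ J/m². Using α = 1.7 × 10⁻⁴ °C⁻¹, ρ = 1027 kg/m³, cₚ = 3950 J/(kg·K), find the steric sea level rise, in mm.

Δh = αQ/(ρcₚ) = 1.7×10⁻⁴ × 8.5×10⁸ / (1027 × 3950) ≈ 0.035621 m

Δh ≈ 36 mm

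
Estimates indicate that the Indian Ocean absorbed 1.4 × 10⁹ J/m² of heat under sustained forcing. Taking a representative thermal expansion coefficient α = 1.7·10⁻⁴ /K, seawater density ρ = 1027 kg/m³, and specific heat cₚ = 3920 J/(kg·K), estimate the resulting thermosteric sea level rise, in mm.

Δh = 59.1 mm

Δh = αQ/(ρcₚ) = 1.7×10⁻⁴ × 1.4×10⁹ / (1027 × 3920) ≈ 0.059118 m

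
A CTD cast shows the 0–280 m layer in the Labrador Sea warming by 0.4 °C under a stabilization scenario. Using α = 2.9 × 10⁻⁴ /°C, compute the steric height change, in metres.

Δh = αΔT·H = 2.9×10⁻⁴ × 0.4 × 280 = 0.03248 m

0.0325 m of thermosteric rise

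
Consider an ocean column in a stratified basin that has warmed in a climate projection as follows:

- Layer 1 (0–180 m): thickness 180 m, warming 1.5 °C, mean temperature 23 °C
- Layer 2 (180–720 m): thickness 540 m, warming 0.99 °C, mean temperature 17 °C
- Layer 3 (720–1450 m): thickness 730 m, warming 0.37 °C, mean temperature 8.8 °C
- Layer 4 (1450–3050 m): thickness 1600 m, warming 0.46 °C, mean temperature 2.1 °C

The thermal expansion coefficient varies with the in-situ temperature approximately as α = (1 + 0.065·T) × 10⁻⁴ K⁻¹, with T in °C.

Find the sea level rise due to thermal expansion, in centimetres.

Δh ≈ 31 cm

Layer 1: α = (1 + 0.065×23)×10⁻⁴ = 2.495×10⁻⁴ K⁻¹
Layer 2: α = (1 + 0.065×17)×10⁻⁴ = 2.105×10⁻⁴ K⁻¹
Layer 3: α = (1 + 0.065×8.8)×10⁻⁴ = 1.572×10⁻⁴ K⁻¹
Layer 4: α = (1 + 0.065×2.1)×10⁻⁴ = 1.1365×10⁻⁴ K⁻¹
180 × 1.5 × 2.495×10⁻⁴ = 0.067365 m
Layer 2: 2.105×10⁻⁴ × 540 × 0.99 = 0.1125333 m
Layer 3: 730 × 1.572×10⁻⁴ × 0.37 = 0.04245972 m
1600 × 1.1365×10⁻⁴ × 0.46 = 0.0836464 m
Δh = 0.067365 + 0.1125333 + 0.04245972 + 0.0836464 = 0.30600442 m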